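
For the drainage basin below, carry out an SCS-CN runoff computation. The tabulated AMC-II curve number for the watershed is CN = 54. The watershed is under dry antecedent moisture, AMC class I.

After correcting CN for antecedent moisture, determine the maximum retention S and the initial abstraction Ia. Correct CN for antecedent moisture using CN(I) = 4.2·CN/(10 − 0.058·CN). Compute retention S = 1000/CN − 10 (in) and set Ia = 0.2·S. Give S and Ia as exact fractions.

CN(I) from CN(II)=54: (4.2·54)/(10 − 0.058·54) = 56700/1717 ≈ 33.023
Retention S: 1000/CN − 10 with CN=33.023 → S = 11500/567 ≈ 20.282 in
Ia = 0.2·(11500/567) = 2300/567 in ≈ 4.056 in

S = 11500/567 in ≈ 20.282 in; Ia = 2300/567 in ≈ 4.056 in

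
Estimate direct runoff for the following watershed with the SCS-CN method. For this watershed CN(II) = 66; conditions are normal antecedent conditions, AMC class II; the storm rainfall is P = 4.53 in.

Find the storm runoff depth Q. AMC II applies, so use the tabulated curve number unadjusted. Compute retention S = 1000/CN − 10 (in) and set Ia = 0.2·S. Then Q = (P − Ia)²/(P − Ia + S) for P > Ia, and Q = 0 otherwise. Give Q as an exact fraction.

Q = 133379401/94211700 in ≈ 1.416 in

AMC II — tabulated CN = 66 applies directly.
Max retention: S = 1000/66 − 10 = 170/33 in (≈ 5.152 in)
Ia = 0.2·(170/33) = 34/33 in ≈ 1.030 in
Excess rainfall: 4.530 − 1.030 = 3.500 in; P > Ia so Q > 0
Q: (11549/3300)² ÷ (28549/3300) = 133379401/94211700 in (≈ 1.416 in)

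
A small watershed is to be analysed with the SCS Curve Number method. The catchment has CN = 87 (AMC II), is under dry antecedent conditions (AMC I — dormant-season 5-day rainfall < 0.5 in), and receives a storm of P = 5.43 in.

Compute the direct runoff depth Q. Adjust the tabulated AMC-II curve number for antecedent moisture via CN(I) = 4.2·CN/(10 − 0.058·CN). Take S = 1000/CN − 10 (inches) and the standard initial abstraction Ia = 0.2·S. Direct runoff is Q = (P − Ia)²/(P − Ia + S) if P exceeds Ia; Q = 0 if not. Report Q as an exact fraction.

Q = 743149167721/276253544700 in ≈ 2.690 in

Dry (AMC I): CN(I) = 4.2·87/(10 − 0.058·87) = (1827/5)/(2477/500) = 182700/2477 ≈ 73.759
S = 1000/(182700/2477) − 10 = 6500/1827 in ≈ 3.558 in
Ia = 0.2S: 0.2·3.558 = 0.712 in (exactly 1300/1827)
Since P=5.430 > Ia=0.712: effective rainfall P−Ia = 862061/182700 in
Q = (862061/182700)²/((862061/182700) + 6500/1827) = (743149167721/33379290000)/(1512061/182700) = 743149167721/276253544700 in ≈ 2.690 in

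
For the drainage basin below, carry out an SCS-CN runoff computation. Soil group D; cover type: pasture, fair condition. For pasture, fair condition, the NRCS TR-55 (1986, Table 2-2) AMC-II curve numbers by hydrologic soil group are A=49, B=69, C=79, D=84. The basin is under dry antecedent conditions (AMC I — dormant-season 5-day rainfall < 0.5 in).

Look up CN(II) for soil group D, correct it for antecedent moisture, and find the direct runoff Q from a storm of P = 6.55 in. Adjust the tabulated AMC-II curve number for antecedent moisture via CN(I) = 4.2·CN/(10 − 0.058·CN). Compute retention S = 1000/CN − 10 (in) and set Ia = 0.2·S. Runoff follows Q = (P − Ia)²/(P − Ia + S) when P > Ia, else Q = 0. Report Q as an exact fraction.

Q = 2477152441/791780220 in ≈ 3.129 in

NRCS table: pasture, fair condition, soil group D → CN(II) = 84
Adjust CN=84 to AMC I: 4.2·84/(10 − 0.058·84) → (1764/5) ÷ (641/125) = 44100/641 ≈ 68.799
Retention S: 1000/CN − 10 with CN=68.799 → S = 2000/441 ≈ 4.535 in
Initial abstraction Ia = S/5 = (2000/441)/5 = 400/441 ≈ 0.907 in
Since P=6.550 > Ia=0.907: effective rainfall P−Ia = 49771/8820 in
Q: (49771/8820)² ÷ (89771/8820) = 2477152441/791780220 in (≈ 3.129 in)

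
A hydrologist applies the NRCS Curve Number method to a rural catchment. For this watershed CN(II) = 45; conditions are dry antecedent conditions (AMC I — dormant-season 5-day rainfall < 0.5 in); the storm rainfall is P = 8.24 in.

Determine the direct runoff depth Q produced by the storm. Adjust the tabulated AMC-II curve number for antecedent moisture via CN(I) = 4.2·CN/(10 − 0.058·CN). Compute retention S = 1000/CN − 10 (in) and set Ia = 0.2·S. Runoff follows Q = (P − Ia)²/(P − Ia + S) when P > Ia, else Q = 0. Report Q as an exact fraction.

Adjust CN=45 to AMC I: 4.2·45/(10 − 0.058·45) → 189 ÷ (739/100) = 18900/739 ≈ 25.575
S = 1000/(18900/739) − 10 = 5500/189 in ≈ 29.101 in
Ia = 0.2S: 0.2·29.101 = 5.820 in (exactly 1100/189)
P − Ia = 8.240 − 5.820 = 11434/4725 ≈ 2.420 in (> 0, runoff occurs)
Runoff Q = (P−Ia)²/(P−Ia+S) = (2.420)²/(2.420+29.101) = 65368178/351856575 ≈ 0.186 in

Q = 65368178/351856575 in ≈ 0.186 in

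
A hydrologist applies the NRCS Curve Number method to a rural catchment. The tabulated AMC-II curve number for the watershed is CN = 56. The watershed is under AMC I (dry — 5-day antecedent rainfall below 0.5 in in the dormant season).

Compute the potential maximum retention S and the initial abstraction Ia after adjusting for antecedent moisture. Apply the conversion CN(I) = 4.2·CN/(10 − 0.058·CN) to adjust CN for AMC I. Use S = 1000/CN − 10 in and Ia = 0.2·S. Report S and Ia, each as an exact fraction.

S = 2750/147 in ≈ 18.707 in; Ia = 550/147 in ≈ 3.741 in

Dry (AMC I): CN(I) = 4.2·56/(10 − 0.058·56) = (1176/5)/(844/125) = 7350/211 ≈ 34.834
Max retention: S = 1000/(7350/211) − 10 = 2750/147 in (≈ 18.707 in)
Initial abstraction Ia = S/5 = (2750/147)/5 = 550/147 ≈ 3.741 in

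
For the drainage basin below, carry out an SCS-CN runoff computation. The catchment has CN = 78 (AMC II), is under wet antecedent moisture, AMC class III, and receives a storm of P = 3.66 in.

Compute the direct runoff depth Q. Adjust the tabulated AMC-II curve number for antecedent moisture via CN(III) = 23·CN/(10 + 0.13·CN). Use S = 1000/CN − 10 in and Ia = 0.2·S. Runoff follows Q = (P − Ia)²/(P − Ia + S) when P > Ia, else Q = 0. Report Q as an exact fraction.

Q = 23455228801/9335572350 in ≈ 2.512 in

CN(III) from CN(II)=78: (23·78)/(10 + 0.13·78) = 89700/1007 ≈ 89.076
Retention S: 1000/CN − 10 with CN=89.076 → S = 1100/897 ≈ 1.226 in
Ia = 0.2·(1100/897) = 220/897 in ≈ 0.245 in
Since P=3.660 > Ia=0.245: effective rainfall P−Ia = 153151/44850 in
Q = (153151/44850)²/((153151/44850) + 1100/897) = (23455228801/2011522500)/(208151/44850) = 23455228801/9335572350 in ≈ 2.512 in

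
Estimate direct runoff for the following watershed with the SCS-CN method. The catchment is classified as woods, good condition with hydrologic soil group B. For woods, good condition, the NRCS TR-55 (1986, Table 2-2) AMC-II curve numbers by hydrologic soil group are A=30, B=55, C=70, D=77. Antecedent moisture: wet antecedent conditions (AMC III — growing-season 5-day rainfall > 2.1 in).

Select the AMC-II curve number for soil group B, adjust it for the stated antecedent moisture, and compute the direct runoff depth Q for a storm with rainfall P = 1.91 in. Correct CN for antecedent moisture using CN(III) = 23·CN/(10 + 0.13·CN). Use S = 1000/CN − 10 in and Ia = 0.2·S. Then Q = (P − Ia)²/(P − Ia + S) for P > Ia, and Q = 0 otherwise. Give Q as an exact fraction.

NRCS table: woods, good condition, soil group B → CN(II) = 55
Wet (AMC III): CN(III) = 23·55/(10 + 0.13·55) = 1265/(343/20) = 25300/343 ≈ 73.761
S = 1000/(25300/343) − 10 = 900/253 in ≈ 3.557 in
Ia = 0.2S: 0.2·3.557 = 0.711 in (exactly 180/253)
Since P=1.910 > Ia=0.711: effective rainfall P−Ia = 30323/25300 in
Q = (30323/25300)²/((30323/25300) + 900/253) = (919484329/640090000)/(120323/25300) = 919484329/3044171900 in ≈ 0.302 in

Q = 919484329/3044171900 in ≈ 0.302 in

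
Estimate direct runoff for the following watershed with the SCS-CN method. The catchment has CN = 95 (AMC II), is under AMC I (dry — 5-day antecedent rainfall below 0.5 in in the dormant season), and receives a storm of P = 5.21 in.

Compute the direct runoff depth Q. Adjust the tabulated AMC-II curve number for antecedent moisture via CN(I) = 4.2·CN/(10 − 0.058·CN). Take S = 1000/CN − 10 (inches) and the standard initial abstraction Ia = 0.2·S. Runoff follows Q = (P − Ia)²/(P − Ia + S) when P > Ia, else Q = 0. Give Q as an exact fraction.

CN(I) from CN(II)=95: (4.2·95)/(10 − 0.058·95) = 39900/449 ≈ 88.864
Retention S: 1000/CN − 10 with CN=88.864 → S = 500/399 ≈ 1.253 in
Initial abstraction Ia = S/5 = (500/399)/5 = 100/399 ≈ 0.251 in
Excess rainfall: 5.210 − 0.251 = 4.959 in; P > Ia so Q > 0
Runoff Q = (P−Ia)²/(P−Ia+S) = (4.959)²/(4.959+1.253) = 39156098641/9890372100 ≈ 3.959 in

Q = 39156098641/9890372100 in ≈ 3.959 in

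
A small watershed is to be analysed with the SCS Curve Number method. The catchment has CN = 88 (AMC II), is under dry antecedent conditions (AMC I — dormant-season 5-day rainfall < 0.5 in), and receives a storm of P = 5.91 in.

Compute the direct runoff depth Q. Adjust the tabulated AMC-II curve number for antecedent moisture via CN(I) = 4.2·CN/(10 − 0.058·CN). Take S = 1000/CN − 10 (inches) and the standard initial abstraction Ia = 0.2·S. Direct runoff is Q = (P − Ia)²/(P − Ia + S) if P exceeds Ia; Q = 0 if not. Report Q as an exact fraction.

Adjust CN=88 to AMC I: 4.2·88/(10 − 0.058·88) → (1848/5) ÷ (612/125) = 3850/51 ≈ 75.490
Retention S: 1000/CN − 10 with CN=75.490 → S = 250/77 ≈ 3.247 in
Ia = 0.2S: 0.2·3.247 = 0.649 in (exactly 50/77)
Since P=5.910 > Ia=0.649: effective rainfall P−Ia = 40507/7700 in
Q: (40507/7700)² ÷ (65507/7700) = 1640817049/504403900 in (≈ 3.253 in)

Q = 1640817049/504403900 in ≈ 3.253 in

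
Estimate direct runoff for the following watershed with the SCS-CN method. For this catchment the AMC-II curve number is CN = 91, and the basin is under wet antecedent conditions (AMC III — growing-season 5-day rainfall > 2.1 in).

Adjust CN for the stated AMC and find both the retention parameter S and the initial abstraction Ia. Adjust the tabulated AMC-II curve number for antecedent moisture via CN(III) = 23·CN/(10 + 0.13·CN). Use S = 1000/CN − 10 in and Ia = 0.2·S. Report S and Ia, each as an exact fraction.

Wet (AMC III): CN(III) = 23·91/(10 + 0.13·91) = 2093/(2183/100) = 209300/2183 ≈ 95.877
S = 1000/(209300/2183) − 10 = 900/2093 in ≈ 0.430 in
Initial abstraction Ia = S/5 = (900/2093)/5 = 180/2093 ≈ 0.086 in

S = 900/2093 in ≈ 0.430 in; Ia = 180/2093 in ≈ 0.086 in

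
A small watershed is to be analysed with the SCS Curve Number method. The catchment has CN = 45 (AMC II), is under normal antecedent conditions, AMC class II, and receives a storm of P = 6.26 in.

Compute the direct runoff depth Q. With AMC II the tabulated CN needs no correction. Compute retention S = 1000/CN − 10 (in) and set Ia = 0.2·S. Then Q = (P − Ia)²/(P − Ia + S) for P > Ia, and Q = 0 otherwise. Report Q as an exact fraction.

Q = 2948089/3247650 in ≈ 0.908 in

AMC II — tabulated CN = 45 applies directly.
Max retention: S = 1000/45 − 10 = 110/9 in (≈ 12.222 in)
Ia = 0.2·(110/9) = 22/9 in ≈ 2.444 in
Since P=6.260 > Ia=2.444: effective rainfall P−Ia = 1717/450 in
Runoff Q = (P−Ia)²/(P−Ia+S) = (3.816)²/(3.816+12.222) = 2948089/3247650 ≈ 0.908 in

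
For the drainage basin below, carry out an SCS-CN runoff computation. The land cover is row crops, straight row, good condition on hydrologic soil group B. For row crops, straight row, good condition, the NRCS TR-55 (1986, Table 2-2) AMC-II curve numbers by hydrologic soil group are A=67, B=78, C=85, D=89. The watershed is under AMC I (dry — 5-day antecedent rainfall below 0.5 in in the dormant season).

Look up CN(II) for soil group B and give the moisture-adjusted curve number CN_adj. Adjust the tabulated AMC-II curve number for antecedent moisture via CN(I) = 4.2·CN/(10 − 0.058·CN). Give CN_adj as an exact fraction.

CN_adj = 81900/1369 ≈ 59.825

NRCS table: row crops, straight row, good condition, soil group B → CN(II) = 78
Adjust CN=78 to AMC I: 4.2·78/(10 − 0.058·78) → (1638/5) ÷ (1369/250) = 81900/1369 ≈ 59.825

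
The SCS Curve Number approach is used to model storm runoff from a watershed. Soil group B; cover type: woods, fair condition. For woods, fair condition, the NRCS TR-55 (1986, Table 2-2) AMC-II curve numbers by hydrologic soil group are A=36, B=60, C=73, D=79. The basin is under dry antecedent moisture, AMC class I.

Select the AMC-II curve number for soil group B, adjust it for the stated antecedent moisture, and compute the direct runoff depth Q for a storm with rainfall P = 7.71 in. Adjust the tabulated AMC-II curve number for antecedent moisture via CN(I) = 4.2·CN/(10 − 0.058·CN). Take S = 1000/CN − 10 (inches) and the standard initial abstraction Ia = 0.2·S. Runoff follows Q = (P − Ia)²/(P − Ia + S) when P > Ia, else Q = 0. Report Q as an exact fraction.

NRCS table: woods, fair condition, soil group B → CN(II) = 60
Dry (AMC I): CN(I) = 4.2·60/(10 − 0.058·60) = 252/(163/25) = 6300/163 ≈ 38.650
S = 1000/(6300/163) − 10 = 1000/63 in ≈ 15.873 in
Ia = 0.2S: 0.2·15.873 = 3.175 in (exactly 200/63)
P − Ia = 7.710 − 3.175 = 28573/6300 ≈ 4.535 in (> 0, runoff occurs)
Runoff Q = (P−Ia)²/(P−Ia+S) = (4.535)²/(4.535+15.873) = 816416329/810009900 ≈ 1.008 in

Q = 816416329/810009900 in ≈ 1.008 in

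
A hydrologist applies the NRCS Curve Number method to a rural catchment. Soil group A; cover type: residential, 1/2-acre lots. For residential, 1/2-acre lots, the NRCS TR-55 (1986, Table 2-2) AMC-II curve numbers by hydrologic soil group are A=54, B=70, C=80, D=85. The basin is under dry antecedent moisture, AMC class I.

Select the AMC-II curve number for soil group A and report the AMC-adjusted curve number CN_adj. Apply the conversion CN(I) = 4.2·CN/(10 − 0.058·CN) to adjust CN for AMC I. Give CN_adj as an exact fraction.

CN_adj = 56700/1717 ≈ 33.023

NRCS table: residential, 1/2-acre lots, soil group A → CN(II) = 54
CN(I) from CN(II)=54: (4.2·54)/(10 − 0.058·54) = 56700/1717 ≈ 33.023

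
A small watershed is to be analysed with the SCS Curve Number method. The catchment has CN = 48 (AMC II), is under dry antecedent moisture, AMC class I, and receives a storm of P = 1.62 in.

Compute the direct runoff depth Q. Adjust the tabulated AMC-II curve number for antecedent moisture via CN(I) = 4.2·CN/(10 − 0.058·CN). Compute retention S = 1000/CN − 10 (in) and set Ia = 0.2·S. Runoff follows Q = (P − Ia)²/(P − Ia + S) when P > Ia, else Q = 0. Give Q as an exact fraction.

Q = 0 in ≈ 0.000 in

Adjust CN=48 to AMC I: 4.2·48/(10 − 0.058·48) → (1008/5) ÷ (902/125) = 12600/451 ≈ 27.938
S = 1000/(12600/451) − 10 = 1625/63 in ≈ 25.794 in
Ia = 0.2·(1625/63) = 325/63 in ≈ 5.159 in
P = 1.620 ≤ Ia = 5.159 in: entire storm abstracted, Q = 0.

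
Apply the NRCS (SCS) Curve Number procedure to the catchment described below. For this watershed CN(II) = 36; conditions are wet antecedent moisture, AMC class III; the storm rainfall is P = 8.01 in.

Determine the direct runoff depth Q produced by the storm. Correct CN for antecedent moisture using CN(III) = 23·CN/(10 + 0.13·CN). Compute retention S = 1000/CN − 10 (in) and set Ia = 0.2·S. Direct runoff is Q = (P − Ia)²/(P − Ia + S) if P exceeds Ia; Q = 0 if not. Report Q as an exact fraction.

Wet (AMC III): CN(III) = 23·36/(10 + 0.13·36) = 828/(367/25) = 20700/367 ≈ 56.403
S = 1000/(20700/367) − 10 = 1600/207 in ≈ 7.729 in
Ia = 0.2·(1600/207) = 320/207 in ≈ 1.546 in
Since P=8.010 > Ia=1.546: effective rainfall P−Ia = 133807/20700 in
Q: (133807/20700)² ÷ (293807/20700) = 17904313249/6081804900 in (≈ 2.944 in)

Q = 17904313249/6081804900 in ≈ 2.944 in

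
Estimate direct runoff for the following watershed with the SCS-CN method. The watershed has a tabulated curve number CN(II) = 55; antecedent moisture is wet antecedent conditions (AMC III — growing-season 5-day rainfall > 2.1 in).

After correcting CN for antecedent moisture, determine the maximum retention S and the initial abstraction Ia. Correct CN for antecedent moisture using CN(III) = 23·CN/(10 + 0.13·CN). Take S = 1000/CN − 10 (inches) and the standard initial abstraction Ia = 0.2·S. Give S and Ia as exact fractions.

Adjust CN=55 to AMC III: 23·55/(10 + 0.13·55) → 1265 ÷ (343/20) = 25300/343 ≈ 73.761
Max retention: S = 1000/(25300/343) − 10 = 900/253 in (≈ 3.557 in)
Initial abstraction Ia = S/5 = (900/253)/5 = 180/253 ≈ 0.711 in

S = 900/253 in ≈ 3.557 in; Ia = 180/253 in ≈ 0.711 in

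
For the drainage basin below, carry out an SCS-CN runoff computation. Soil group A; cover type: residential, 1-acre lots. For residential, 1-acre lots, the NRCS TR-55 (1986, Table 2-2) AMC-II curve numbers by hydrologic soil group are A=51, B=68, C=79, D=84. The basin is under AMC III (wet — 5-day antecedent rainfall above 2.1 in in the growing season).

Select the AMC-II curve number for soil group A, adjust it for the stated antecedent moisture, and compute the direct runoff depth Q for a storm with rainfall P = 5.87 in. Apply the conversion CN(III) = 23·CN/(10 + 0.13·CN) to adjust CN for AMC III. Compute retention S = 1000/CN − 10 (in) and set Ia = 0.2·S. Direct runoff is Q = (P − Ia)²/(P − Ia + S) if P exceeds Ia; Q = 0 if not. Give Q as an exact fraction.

NRCS table: residential, 1-acre lots, soil group A → CN(II) = 51
CN(III) from CN(II)=51: (23·51)/(10 + 0.13·51) = 117300/1663 ≈ 70.535
S = 1000/(117300/1663) − 10 = 4900/1173 in ≈ 4.177 in
Initial abstraction Ia = S/5 = (4900/1173)/5 = 980/1173 ≈ 0.835 in
Excess rainfall: 5.870 − 0.835 = 5.035 in; P > Ia so Q > 0
Q = (590551/117300)²/((590551/117300) + 4900/1173) = (348750483601/13759290000)/(1080551/117300) = 348750483601/126748632300 in ≈ 2.752 in

Q = 348750483601/126748632300 in ≈ 2.752 in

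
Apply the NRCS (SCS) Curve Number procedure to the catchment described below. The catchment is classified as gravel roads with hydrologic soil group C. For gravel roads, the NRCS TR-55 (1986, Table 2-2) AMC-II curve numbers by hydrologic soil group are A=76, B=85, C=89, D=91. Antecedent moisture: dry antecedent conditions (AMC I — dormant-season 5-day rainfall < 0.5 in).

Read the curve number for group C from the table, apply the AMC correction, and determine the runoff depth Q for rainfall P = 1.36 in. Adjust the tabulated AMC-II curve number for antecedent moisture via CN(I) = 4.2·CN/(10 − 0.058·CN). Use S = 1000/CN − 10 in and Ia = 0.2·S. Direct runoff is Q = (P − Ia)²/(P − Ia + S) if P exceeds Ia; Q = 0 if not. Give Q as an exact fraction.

NRCS table: gravel roads, soil group C → CN(II) = 89
CN(I) from CN(II)=89: (4.2·89)/(10 − 0.058·89) = 186900/2419 ≈ 77.263
Retention S: 1000/CN − 10 with CN=77.263 → S = 5500/1869 ≈ 2.943 in
Initial abstraction Ia = S/5 = (5500/1869)/5 = 1100/1869 ≈ 0.589 in
Excess rainfall: 1.360 − 0.589 = 0.771 in; P > Ia so Q > 0
Runoff Q = (P−Ia)²/(P−Ia+S) = (0.771)²/(0.771+2.943) = 649657058/4054468425 ≈ 0.160 in

Q = 649657058/4054468425 in ≈ 0.160 in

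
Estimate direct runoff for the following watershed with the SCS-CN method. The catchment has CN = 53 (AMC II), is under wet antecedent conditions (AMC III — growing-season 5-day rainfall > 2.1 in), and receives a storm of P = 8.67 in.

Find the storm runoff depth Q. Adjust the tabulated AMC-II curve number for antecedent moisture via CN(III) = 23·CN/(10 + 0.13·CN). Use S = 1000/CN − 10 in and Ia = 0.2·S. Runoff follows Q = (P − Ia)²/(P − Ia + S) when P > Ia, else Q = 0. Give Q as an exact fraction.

Q = 927124414129/174667218700 in ≈ 5.308 in

Wet (AMC III): CN(III) = 23·53/(10 + 0.13·53) = 1219/(1689/100) = 121900/1689 ≈ 72.173
S = 1000/(121900/1689) − 10 = 4700/1219 in ≈ 3.856 in
Ia = 0.2S: 0.2·3.856 = 0.771 in (exactly 940/1219)
Excess rainfall: 8.670 − 0.771 = 7.899 in; P > Ia so Q > 0
Q: (962873/121900)² ÷ (1432873/121900) = 927124414129/174667218700 in (≈ 5.308 in)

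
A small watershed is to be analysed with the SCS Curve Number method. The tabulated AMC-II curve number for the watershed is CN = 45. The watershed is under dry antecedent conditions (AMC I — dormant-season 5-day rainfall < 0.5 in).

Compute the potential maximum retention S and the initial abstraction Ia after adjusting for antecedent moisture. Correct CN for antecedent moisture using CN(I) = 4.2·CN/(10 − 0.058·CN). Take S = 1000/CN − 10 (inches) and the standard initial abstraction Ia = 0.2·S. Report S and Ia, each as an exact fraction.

CN(I) from CN(II)=45: (4.2·45)/(10 − 0.058·45) = 18900/739 ≈ 25.575
Retention S: 1000/CN − 10 with CN=25.575 → S = 5500/189 ≈ 29.101 in
Initial abstraction Ia = S/5 = (5500/189)/5 = 1100/189 ≈ 5.820 in

S = 5500/189 in ≈ 29.101 in; Ia = 1100/189 in ≈ 5.820 in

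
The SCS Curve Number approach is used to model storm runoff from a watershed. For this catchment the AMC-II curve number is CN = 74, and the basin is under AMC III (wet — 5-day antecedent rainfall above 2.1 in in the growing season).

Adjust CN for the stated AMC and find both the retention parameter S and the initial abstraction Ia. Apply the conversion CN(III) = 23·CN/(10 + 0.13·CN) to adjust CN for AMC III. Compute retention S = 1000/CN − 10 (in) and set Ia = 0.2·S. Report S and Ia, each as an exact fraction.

CN(III) from CN(II)=74: (23·74)/(10 + 0.13·74) = 85100/981 ≈ 86.748
Retention S: 1000/CN − 10 with CN=86.748 → S = 1300/851 ≈ 1.528 in
Ia = 0.2S: 0.2·1.528 = 0.306 in (exactly 260/851)

S = 1300/851 in ≈ 1.528 in; Ia = 260/851 in ≈ 0.306 in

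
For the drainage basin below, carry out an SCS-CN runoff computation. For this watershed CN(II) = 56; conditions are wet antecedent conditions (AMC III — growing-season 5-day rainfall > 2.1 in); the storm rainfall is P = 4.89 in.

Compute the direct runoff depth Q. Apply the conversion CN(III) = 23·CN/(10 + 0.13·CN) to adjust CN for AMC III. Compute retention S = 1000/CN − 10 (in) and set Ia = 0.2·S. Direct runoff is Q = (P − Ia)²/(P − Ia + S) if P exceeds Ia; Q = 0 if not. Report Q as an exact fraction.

Q = 4587217441/1975936900 in ≈ 2.322 in

Adjust CN=56 to AMC III: 23·56/(10 + 0.13·56) → 1288 ÷ (432/25) = 4025/54 ≈ 74.537
S = 1000/(4025/54) − 10 = 550/161 in ≈ 3.416 in
Ia = 0.2·(550/161) = 110/161 in ≈ 0.683 in
Excess rainfall: 4.890 − 0.683 = 4.207 in; P > Ia so Q > 0
Q: (67729/16100)² ÷ (122729/16100) = 4587217441/1975936900 in (≈ 2.322 in)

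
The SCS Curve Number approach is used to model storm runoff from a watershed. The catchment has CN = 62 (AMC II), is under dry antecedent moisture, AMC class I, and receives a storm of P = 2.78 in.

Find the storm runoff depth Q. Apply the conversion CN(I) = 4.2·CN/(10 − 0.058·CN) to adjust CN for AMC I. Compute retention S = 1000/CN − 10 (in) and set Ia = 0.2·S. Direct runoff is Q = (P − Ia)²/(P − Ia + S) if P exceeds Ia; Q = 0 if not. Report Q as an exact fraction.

Q = 0 in ≈ 0.000 in

CN(I) from CN(II)=62: (4.2·62)/(10 − 0.058·62) = 65100/1601 ≈ 40.662
Retention S: 1000/CN − 10 with CN=40.662 → S = 9500/651 ≈ 14.593 in
Initial abstraction Ia = S/5 = (9500/651)/5 = 1900/651 ≈ 2.919 in
P = 2.780 ≤ Ia = 2.919 in: entire storm abstracted, Q = 0.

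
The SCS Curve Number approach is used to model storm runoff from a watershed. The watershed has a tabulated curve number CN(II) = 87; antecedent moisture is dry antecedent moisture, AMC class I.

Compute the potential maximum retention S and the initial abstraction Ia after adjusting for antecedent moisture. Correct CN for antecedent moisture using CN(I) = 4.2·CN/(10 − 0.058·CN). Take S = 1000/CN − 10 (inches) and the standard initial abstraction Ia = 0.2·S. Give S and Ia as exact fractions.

S = 6500/1827 in ≈ 3.558 in; Ia = 1300/1827 in ≈ 0.712 in

CN(I) from CN(II)=87: (4.2·87)/(10 − 0.058·87) = 182700/2477 ≈ 73.759
S = 1000/(182700/2477) − 10 = 6500/1827 in ≈ 3.558 in
Initial abstraction Ia = S/5 = (6500/1827)/5 = 1300/1827 ≈ 0.712 in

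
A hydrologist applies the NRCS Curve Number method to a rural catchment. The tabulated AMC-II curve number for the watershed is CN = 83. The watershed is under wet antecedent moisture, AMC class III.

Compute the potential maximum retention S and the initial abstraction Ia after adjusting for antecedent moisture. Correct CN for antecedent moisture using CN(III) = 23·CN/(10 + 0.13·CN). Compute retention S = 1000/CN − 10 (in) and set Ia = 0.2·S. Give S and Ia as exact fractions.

S = 1700/1909 in ≈ 0.891 in; Ia = 340/1909 in ≈ 0.178 in

CN(III) from CN(II)=83: (23·83)/(10 + 0.13·83) = 190900/2079 ≈ 91.823
Retention S: 1000/CN − 10 with CN=91.823 → S = 1700/1909 ≈ 0.891 in
Ia = 0.2S: 0.2·0.891 = 0.178 in (exactly 340/1909)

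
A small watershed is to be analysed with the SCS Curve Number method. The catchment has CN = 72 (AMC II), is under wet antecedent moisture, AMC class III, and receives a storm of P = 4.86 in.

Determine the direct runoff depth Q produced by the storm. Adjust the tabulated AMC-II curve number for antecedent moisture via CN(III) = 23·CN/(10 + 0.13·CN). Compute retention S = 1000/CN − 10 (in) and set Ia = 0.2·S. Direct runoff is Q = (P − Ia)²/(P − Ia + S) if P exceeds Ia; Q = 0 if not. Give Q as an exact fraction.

Adjust CN=72 to AMC III: 23·72/(10 + 0.13·72) → 1656 ÷ (484/25) = 10350/121 ≈ 85.537
Retention S: 1000/CN − 10 with CN=85.537 → S = 350/207 ≈ 1.691 in
Initial abstraction Ia = S/5 = (350/207)/5 = 70/207 ≈ 0.338 in
Excess rainfall: 4.860 − 0.338 = 4.522 in; P > Ia so Q > 0
Q = (46801/10350)²/((46801/10350) + 350/207) = (2190333601/107122500)/(64301/10350) = 2190333601/665515350 in ≈ 3.291 in

Q = 2190333601/665515350 in ≈ 3.291 in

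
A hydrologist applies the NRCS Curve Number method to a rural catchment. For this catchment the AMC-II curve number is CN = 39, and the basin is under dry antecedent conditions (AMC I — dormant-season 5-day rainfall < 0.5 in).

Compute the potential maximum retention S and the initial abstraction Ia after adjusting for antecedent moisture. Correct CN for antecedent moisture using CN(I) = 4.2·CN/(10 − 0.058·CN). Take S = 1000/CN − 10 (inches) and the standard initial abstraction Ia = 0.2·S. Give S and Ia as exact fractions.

CN(I) from CN(II)=39: (4.2·39)/(10 − 0.058·39) = 81900/3869 ≈ 21.168
Max retention: S = 1000/(81900/3869) − 10 = 30500/819 in (≈ 37.241 in)
Ia = 0.2·(30500/819) = 6100/819 in ≈ 7.448 in

S = 30500/819 in ≈ 37.241 in; Ia = 6100/819 in ≈ 7.448 in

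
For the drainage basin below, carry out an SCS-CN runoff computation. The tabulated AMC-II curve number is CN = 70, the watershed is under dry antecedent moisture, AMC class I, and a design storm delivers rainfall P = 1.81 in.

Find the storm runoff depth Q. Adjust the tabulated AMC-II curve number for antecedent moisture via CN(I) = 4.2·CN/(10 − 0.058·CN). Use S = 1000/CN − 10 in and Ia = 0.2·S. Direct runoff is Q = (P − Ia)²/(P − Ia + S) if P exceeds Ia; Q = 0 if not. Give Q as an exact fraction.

Q = 0 in ≈ 0.000 in

Adjust CN=70 to AMC I: 4.2·70/(10 − 0.058·70) → 294 ÷ (297/50) = 4900/99 ≈ 49.495
Max retention: S = 1000/(4900/99) − 10 = 500/49 in (≈ 10.204 in)
Ia = 0.2S: 0.2·10.204 = 2.041 in (exactly 100/49)
P = 1.810 ≤ Ia = 2.041 in: entire storm abstracted, Q = 0.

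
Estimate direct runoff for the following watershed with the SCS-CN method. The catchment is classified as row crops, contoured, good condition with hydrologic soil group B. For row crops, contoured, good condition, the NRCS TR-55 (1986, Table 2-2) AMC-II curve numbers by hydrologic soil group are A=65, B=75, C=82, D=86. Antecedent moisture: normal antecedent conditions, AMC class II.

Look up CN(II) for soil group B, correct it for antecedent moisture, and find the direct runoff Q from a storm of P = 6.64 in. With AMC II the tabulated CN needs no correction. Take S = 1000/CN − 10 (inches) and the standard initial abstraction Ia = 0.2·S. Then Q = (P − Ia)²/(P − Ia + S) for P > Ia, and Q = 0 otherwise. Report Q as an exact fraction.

Q = 100352/26175 in ≈ 3.834 in

NRCS table: row crops, contoured, good condition, soil group B → CN(II) = 75
Average conditions: CN = 75 (no AMC adjustment).
S = 1000/75 − 10 = 10/3 in ≈ 3.333 in
Initial abstraction Ia = S/5 = (10/3)/5 = 2/3 ≈ 0.667 in
Excess rainfall: 6.640 − 0.667 = 5.973 in; P > Ia so Q > 0
Runoff Q = (P−Ia)²/(P−Ia+S) = (5.973)²/(5.973+3.333) = 100352/26175 ≈ 3.834 in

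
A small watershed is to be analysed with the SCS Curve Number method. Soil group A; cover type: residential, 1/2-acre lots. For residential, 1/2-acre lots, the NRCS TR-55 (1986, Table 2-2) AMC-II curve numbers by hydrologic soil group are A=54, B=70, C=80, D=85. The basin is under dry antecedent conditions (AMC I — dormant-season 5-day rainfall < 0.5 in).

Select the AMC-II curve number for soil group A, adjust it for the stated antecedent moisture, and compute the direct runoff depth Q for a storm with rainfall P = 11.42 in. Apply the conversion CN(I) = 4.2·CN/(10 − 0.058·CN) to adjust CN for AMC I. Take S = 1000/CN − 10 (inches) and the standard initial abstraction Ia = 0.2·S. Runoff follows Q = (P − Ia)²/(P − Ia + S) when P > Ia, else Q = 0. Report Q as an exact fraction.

NRCS table: residential, 1/2-acre lots, soil group A → CN(II) = 54
CN(I) from CN(II)=54: (4.2·54)/(10 − 0.058·54) = 56700/1717 ≈ 33.023
Retention S: 1000/CN − 10 with CN=33.023 → S = 11500/567 ≈ 20.282 in
Ia = 0.2·(11500/567) = 2300/567 in ≈ 4.056 in
Since P=11.420 > Ia=4.056: effective rainfall P−Ia = 208757/28350 in
Runoff Q = (P−Ia)²/(P−Ia+S) = (7.364)²/(7.364+20.282) = 43579485049/22219510950 ≈ 1.961 in

Q = 43579485049/22219510950 in ≈ 1.961 in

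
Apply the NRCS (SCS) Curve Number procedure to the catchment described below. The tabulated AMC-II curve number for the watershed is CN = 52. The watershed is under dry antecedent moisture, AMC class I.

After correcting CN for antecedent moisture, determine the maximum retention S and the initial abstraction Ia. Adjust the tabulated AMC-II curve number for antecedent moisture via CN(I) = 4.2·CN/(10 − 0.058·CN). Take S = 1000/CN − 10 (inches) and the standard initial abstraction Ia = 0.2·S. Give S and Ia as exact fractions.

CN(I) from CN(II)=52: (4.2·52)/(10 − 0.058·52) = 9100/291 ≈ 31.271
S = 1000/(9100/291) − 10 = 2000/91 in ≈ 21.978 in
Ia = 0.2S: 0.2·21.978 = 4.396 in (exactly 400/91)

S = 2000/91 in ≈ 21.978 in; Ia = 400/91 in ≈ 4.396 in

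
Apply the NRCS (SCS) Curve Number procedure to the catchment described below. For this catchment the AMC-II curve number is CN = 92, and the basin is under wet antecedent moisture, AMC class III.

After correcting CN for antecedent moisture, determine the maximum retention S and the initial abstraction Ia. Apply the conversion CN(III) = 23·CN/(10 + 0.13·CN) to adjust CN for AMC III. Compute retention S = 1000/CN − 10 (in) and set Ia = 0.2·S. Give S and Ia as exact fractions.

S = 200/529 in ≈ 0.378 in; Ia = 40/529 in ≈ 0.076 in

Adjust CN=92 to AMC III: 23·92/(10 + 0.13·92) → 2116 ÷ (549/25) = 52900/549 ≈ 96.357
Retention S: 1000/CN − 10 with CN=96.357 → S = 200/529 ≈ 0.378 in
Ia = 0.2·(200/529) = 40/529 in ≈ 0.076 in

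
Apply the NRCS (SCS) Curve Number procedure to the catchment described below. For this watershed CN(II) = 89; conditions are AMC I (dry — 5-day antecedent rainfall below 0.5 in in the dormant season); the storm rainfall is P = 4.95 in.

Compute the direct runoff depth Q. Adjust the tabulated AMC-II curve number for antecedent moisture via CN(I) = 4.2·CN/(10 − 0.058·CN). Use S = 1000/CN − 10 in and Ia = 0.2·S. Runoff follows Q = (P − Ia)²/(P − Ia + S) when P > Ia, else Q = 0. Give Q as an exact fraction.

Q = 2416282451/927808980 in ≈ 2.604 in

CN(I) from CN(II)=89: (4.2·89)/(10 − 0.058·89) = 186900/2419 ≈ 77.263
Retention S: 1000/CN − 10 with CN=77.263 → S = 5500/1869 ≈ 2.943 in
Initial abstraction Ia = S/5 = (5500/1869)/5 = 1100/1869 ≈ 0.589 in
Since P=4.950 > Ia=0.589: effective rainfall P−Ia = 163031/37380 in
Q: (163031/37380)² ÷ (273031/37380) = 2416282451/927808980 in (≈ 2.604 in)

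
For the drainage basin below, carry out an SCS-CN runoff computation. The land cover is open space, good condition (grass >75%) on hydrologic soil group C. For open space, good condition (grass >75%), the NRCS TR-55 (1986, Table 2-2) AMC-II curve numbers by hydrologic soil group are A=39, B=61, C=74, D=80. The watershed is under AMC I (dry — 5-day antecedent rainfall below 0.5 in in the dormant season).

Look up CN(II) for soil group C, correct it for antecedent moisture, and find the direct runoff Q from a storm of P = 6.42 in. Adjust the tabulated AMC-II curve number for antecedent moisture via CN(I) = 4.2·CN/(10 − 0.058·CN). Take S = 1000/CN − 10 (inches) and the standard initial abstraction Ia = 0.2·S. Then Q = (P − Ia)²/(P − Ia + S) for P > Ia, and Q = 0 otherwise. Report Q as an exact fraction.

NRCS table: open space, good condition (grass >75%), soil group C → CN(II) = 74
Dry (AMC I): CN(I) = 4.2·74/(10 − 0.058·74) = (1554/5)/(1427/250) = 77700/1427 ≈ 54.450
S = 1000/(77700/1427) − 10 = 6500/777 in ≈ 8.366 in
Initial abstraction Ia = S/5 = (6500/777)/5 = 1300/777 ≈ 1.673 in
P − Ia = 6.420 − 1.673 = 184417/38850 ≈ 4.747 in (> 0, runoff occurs)
Runoff Q = (P−Ia)²/(P−Ia+S) = (4.747)²/(4.747+8.366) = 34009629889/19790850450 ≈ 1.718 in

Q = 34009629889/19790850450 in ≈ 1.718 in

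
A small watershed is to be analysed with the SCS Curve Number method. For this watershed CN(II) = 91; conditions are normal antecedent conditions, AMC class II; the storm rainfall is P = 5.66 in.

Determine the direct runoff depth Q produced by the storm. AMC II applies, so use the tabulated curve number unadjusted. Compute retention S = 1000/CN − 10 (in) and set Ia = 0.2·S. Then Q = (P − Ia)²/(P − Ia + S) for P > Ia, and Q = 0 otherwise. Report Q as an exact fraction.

Q = 617671609/133556150 in ≈ 4.625 in

AMC II — tabulated CN = 91 applies directly.
Max retention: S = 1000/91 − 10 = 90/91 in (≈ 0.989 in)
Ia = 0.2S: 0.2·0.989 = 0.198 in (exactly 18/91)
Since P=5.660 > Ia=0.198: effective rainfall P−Ia = 24853/4550 in
Q = (24853/4550)²/((24853/4550) + 90/91) = (617671609/20702500)/(29353/4550) = 617671609/133556150 in ≈ 4.625 in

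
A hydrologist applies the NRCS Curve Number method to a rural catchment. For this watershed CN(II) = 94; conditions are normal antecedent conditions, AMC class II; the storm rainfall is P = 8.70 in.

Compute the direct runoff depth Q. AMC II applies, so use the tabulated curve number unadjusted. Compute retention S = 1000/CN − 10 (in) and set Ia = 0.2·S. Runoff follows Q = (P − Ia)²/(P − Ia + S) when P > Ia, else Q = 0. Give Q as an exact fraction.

CN(II) = 94; AMC II needs no correction.
S = 1000/94 − 10 = 30/47 in ≈ 0.638 in
Ia = 0.2S: 0.2·0.638 = 0.128 in (exactly 6/47)
Since P=8.700 > Ia=0.128: effective rainfall P−Ia = 4029/470 in
Q = (4029/470)²/((4029/470) + 30/47) = (16232841/220900)/(4329/470) = 1803649/226070 in ≈ 7.978 in

Q = 1803649/226070 in ≈ 7.978 in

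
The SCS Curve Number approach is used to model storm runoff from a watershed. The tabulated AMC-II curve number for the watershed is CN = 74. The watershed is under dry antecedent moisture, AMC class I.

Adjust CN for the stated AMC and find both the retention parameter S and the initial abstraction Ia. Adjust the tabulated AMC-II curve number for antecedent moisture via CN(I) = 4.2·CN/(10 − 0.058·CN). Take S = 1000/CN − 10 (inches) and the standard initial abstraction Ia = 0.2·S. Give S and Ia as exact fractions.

CN(I) from CN(II)=74: (4.2·74)/(10 − 0.058·74) = 77700/1427 ≈ 54.450
S = 1000/(77700/1427) − 10 = 6500/777 in ≈ 8.366 in
Ia = 0.2S: 0.2·8.366 = 1.673 in (exactly 1300/777)

S = 6500/777 in ≈ 8.366 in; Ia = 1300/777 in ≈ 1.673 in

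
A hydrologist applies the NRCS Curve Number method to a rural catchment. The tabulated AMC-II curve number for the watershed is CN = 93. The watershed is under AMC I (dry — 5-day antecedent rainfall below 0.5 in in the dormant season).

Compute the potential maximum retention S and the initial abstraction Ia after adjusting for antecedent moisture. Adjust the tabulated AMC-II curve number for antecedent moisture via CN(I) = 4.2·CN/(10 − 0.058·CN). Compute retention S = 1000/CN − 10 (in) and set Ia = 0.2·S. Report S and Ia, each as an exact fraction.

S = 500/279 in ≈ 1.792 in; Ia = 100/279 in ≈ 0.358 in

Dry (AMC I): CN(I) = 4.2·93/(10 − 0.058·93) = (1953/5)/(2303/500) = 27900/329 ≈ 84.802
S = 1000/(27900/329) − 10 = 500/279 in ≈ 1.792 in
Ia = 0.2·(500/279) = 100/279 in ≈ 0.358 in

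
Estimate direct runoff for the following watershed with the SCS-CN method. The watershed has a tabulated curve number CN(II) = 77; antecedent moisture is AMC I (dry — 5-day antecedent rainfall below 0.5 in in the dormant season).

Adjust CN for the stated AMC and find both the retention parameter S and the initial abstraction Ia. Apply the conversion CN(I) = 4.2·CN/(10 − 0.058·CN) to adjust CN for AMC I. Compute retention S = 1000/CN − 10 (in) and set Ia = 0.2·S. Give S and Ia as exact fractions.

Dry (AMC I): CN(I) = 4.2·77/(10 − 0.058·77) = (1617/5)/(2767/500) = 161700/2767 ≈ 58.439
Retention S: 1000/CN − 10 with CN=58.439 → S = 11500/1617 ≈ 7.112 in
Ia = 0.2S: 0.2·7.112 = 1.422 in (exactly 2300/1617)

S = 11500/1617 in ≈ 7.112 in; Ia = 2300/1617 in ≈ 1.422 in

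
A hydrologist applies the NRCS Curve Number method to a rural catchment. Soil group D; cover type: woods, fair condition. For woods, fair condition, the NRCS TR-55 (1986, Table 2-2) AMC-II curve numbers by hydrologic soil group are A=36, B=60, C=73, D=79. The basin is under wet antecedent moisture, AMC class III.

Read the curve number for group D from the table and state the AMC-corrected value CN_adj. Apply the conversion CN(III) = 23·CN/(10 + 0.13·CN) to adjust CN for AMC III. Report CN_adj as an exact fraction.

CN_adj = 181700/2027 ≈ 89.640

NRCS table: woods, fair condition, soil group D → CN(II) = 79
Adjust CN=79 to AMC III: 23·79/(10 + 0.13·79) → 1817 ÷ (2027/100) = 181700/2027 ≈ 89.640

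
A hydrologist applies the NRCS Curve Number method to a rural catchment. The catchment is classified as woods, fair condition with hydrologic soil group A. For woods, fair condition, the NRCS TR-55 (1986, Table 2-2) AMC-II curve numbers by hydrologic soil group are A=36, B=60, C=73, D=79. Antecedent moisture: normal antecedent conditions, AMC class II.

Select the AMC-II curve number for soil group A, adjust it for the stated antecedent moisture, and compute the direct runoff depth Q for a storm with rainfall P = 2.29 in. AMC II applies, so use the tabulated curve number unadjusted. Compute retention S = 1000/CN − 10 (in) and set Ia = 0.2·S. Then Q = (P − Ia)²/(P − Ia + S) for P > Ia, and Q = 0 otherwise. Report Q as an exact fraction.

Q = 0 in ≈ 0.000 in

NRCS table: woods, fair condition, soil group A → CN(II) = 36
CN(II) = 36; AMC II needs no correction.
S = 1000/36 − 10 = 160/9 in ≈ 17.778 in
Ia = 0.2S: 0.2·17.778 = 3.556 in (exactly 32/9)
P = 2.290 ≤ Ia = 3.556 in: entire storm abstracted, Q = 0.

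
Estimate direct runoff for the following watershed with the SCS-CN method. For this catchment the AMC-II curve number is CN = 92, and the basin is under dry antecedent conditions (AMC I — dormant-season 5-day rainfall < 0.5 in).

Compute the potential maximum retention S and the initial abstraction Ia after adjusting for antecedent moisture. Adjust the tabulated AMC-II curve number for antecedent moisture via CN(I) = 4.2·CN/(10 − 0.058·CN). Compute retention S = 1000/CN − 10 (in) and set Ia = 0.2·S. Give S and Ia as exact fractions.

Dry (AMC I): CN(I) = 4.2·92/(10 − 0.058·92) = (1932/5)/(583/125) = 48300/583 ≈ 82.847
Max retention: S = 1000/(48300/583) − 10 = 1000/483 in (≈ 2.070 in)
Initial abstraction Ia = S/5 = (1000/483)/5 = 200/483 ≈ 0.414 in

S = 1000/483 in ≈ 2.070 in; Ia = 200/483 in ≈ 0.414 in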